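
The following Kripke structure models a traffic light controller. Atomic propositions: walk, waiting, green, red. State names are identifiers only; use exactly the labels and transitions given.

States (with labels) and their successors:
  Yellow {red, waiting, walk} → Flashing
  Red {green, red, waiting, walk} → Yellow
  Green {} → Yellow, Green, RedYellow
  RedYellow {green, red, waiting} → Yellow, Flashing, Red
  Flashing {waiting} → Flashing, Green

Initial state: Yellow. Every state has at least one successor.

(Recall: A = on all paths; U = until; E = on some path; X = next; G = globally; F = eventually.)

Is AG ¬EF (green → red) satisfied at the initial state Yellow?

States satisfying ¬EF (green → red): ∅.
States satisfying AG ¬EF (green → red): ∅.
Flashing is reachable from Yellow and violates ¬EF (green → red), so AG fails at Yellow.
Yellow ∉ Sat(AG ¬EF (green → red)).

No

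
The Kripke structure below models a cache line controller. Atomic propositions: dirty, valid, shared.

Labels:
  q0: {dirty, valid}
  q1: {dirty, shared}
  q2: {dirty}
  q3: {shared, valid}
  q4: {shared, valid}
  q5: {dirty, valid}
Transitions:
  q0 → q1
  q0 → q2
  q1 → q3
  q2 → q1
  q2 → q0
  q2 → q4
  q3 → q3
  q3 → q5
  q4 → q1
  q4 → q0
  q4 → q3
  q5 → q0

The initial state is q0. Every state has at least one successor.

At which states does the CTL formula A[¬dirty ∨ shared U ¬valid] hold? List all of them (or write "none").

{q1, q2}

States satisfying ¬dirty ∨ shared: {q1, q3, q4}.
States satisfying ¬valid: {q1, q2}.
States satisfying A[¬dirty ∨ shared U ¬valid]: {q1, q2}.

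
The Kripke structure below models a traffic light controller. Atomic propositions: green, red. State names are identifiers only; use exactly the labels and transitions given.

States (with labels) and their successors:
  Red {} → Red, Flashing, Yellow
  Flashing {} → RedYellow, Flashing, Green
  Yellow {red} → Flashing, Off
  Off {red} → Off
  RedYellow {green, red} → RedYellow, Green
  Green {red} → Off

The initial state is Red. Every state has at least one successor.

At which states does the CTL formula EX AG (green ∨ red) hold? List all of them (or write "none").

{Flashing, Yellow, Off, RedYellow, Green}

States satisfying AG (green ∨ red): {Off, RedYellow, Green}.
States satisfying EX AG (green ∨ red): {Flashing, Yellow, Off, RedYellow, Green}.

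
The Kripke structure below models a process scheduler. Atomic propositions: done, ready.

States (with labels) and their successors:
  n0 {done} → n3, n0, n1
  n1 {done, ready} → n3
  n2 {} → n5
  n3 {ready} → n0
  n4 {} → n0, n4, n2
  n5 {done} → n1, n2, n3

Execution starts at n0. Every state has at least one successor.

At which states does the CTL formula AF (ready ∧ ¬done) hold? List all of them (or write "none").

States satisfying ready ∧ ¬done: {n3}.
States satisfying AF (ready ∧ ¬done): {n1, n3}.

{n1, n3}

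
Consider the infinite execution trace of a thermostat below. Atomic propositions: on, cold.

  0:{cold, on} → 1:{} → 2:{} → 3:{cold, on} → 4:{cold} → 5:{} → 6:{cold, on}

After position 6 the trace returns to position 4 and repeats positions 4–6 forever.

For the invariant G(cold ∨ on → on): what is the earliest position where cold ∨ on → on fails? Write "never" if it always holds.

Check cold ∨ on → on at each position in order: 0 ✓, 1 ✓, 2 ✓, 3 ✓.
At position 4 the labels are {cold}, so cold ∨ on → on is false there. This is the first violation.

4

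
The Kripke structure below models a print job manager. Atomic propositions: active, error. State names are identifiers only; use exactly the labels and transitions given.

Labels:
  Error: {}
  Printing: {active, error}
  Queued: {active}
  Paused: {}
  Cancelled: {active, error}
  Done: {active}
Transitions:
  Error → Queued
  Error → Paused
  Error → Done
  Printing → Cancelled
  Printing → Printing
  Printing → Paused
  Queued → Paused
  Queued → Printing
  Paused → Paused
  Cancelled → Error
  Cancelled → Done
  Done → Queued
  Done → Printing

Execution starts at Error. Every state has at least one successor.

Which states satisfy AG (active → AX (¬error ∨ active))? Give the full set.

{Error, Printing, Queued, Paused, Cancelled, Done}

States satisfying active → AX (¬error ∨ active): {Error, Printing, Queued, Paused, Cancelled, Done}.
States satisfying AG (active → AX (¬error ∨ active)): {Error, Printing, Queued, Paused, Cancelled, Done}.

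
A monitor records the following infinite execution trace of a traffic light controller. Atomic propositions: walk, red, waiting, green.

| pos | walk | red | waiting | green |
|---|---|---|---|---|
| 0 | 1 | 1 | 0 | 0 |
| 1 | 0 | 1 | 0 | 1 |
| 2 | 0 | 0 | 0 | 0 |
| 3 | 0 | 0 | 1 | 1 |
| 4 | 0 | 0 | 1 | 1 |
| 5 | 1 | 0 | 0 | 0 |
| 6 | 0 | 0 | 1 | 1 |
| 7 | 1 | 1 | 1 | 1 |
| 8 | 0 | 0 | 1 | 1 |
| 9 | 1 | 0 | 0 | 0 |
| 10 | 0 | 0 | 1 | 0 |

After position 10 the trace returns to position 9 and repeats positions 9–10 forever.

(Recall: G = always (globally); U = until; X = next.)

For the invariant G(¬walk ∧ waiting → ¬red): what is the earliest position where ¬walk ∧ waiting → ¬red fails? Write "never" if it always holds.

¬walk ∧ waiting → ¬red holds at every position 0..10, and those are all the positions the trace ever visits, so the invariant G(¬walk ∧ waiting → ¬red) is never violated.

never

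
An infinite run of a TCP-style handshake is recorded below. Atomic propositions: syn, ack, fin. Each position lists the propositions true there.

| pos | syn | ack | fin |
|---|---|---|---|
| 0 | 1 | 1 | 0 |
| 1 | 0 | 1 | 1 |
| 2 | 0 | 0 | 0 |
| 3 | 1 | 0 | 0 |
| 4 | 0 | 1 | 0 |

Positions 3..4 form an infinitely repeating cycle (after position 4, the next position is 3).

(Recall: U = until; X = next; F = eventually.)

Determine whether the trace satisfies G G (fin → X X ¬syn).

Violated

G (fin → X X ¬syn) must hold at every position from 0 onward. It fails at position 0, so G G (fin → X X ¬syn) is false.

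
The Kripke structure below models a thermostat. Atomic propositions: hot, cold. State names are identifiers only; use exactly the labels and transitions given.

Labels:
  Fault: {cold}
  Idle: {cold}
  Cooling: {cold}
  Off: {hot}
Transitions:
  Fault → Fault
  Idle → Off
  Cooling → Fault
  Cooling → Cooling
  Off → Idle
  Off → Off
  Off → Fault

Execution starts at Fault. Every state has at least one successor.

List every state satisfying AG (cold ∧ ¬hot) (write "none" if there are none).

{Fault, Cooling}

States satisfying cold ∧ ¬hot: {Fault, Idle, Cooling}.
States satisfying AG (cold ∧ ¬hot): {Fault, Cooling}.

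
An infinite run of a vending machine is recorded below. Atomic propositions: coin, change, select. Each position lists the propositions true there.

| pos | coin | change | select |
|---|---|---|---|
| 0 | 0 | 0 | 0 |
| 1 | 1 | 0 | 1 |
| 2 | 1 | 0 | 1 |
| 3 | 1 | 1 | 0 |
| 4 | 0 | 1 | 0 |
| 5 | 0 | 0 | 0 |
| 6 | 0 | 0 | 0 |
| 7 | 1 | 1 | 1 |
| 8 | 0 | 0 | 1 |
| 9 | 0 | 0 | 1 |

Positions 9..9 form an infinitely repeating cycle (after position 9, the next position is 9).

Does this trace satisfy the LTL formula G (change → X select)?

change → X select must hold at every position from 0 onward. It fails at position 3, so G (change → X select) is false.
Positions where change holds: 3, 4, 7.
Check X select at each: 3→fails, 4→fails, 7→ok.

No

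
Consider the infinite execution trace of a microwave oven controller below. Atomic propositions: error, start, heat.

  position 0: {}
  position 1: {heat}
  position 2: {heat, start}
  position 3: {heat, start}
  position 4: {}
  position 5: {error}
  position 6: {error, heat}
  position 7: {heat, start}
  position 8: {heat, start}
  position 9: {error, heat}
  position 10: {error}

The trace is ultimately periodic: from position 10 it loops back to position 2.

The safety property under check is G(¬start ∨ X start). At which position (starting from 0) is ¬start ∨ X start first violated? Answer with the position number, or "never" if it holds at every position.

Check ¬start ∨ X start at each position in order: 0 ✓, 1 ✓, 2 ✓.
At position 3 the labels are {heat, start} and the next position 4 has {}, so ¬start ∨ X start is false there. This is the first violation.

3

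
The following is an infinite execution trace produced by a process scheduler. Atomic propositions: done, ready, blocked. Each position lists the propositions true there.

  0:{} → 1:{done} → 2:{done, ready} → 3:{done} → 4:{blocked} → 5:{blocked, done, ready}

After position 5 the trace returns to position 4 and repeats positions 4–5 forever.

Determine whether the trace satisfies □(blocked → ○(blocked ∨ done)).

blocked → ○(blocked ∨ done) holds at every position 0..5, and those are all positions ever visited, so □(blocked → ○(blocked ∨ done)) holds.
Positions where blocked holds: 4, 5.
Check ○(blocked ∨ done) at each: 4→ok, 5→ok.

Holds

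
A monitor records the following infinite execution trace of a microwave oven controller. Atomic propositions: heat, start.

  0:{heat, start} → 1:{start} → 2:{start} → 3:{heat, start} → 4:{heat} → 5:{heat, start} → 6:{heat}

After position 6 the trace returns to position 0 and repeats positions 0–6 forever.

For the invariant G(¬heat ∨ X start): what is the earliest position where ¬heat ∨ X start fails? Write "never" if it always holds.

3

Check ¬heat ∨ X start at each position in order: 0 ✓, 1 ✓, 2 ✓.
At position 3 the labels are {heat, start} and the next position 4 has {heat}, so ¬heat ∨ X start is false there. This is the first violation.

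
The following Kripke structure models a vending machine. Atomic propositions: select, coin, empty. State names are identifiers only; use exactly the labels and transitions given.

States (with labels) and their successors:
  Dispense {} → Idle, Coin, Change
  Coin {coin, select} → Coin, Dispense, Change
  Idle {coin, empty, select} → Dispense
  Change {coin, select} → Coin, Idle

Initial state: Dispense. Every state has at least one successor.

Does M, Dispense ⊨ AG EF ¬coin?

Holds

States satisfying EF ¬coin: {Dispense, Coin, Idle, Change}.
States satisfying AG EF ¬coin: {Dispense, Coin, Idle, Change}.
Every state reachable from Dispense satisfies EF ¬coin.
Dispense ∈ Sat(AG EF ¬coin).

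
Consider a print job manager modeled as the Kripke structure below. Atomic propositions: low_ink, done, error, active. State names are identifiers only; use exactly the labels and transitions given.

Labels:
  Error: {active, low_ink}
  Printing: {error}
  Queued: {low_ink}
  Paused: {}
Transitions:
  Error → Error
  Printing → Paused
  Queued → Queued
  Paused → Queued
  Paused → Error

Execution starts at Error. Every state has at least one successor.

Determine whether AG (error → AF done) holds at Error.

States satisfying error → AF done: {Error, Queued, Paused}.
States satisfying AG (error → AF done): {Error, Queued, Paused}.
Every state reachable from Error satisfies error → AF done.
Error ∈ Sat(AG (error → AF done)).

Satisfied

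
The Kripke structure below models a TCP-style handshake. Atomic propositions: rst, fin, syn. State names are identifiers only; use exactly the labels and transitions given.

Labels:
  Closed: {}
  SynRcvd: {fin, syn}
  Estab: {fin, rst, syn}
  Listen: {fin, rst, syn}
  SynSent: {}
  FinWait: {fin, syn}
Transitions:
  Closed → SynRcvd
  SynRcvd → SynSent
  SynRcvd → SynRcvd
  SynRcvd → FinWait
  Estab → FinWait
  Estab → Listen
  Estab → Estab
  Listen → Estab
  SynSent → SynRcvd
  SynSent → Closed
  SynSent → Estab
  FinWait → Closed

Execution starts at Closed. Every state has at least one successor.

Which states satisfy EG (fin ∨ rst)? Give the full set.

States satisfying fin ∨ rst: {SynRcvd, Estab, Listen, FinWait}.
States satisfying EG (fin ∨ rst): {SynRcvd, Estab, Listen}.

{SynRcvd, Estab, Listen}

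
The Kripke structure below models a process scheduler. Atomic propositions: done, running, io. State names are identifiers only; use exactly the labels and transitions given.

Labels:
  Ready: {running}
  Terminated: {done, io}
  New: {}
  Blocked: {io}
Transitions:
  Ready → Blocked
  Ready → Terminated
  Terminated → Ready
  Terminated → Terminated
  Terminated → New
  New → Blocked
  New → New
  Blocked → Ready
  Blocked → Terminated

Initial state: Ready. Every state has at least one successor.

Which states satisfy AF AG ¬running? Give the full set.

States satisfying AG ¬running: ∅.
States satisfying AF AG ¬running: ∅.

none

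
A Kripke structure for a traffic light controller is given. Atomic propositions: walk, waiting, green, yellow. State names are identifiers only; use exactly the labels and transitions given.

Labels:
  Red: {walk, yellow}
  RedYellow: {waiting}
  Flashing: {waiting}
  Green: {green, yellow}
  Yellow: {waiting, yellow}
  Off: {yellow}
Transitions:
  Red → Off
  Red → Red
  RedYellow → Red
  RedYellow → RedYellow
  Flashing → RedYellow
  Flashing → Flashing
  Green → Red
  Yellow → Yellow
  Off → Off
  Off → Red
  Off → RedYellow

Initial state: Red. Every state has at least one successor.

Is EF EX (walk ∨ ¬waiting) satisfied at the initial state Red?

States satisfying EX (walk ∨ ¬waiting): {Red, RedYellow, Green, Off}.
States satisfying EF EX (walk ∨ ¬waiting): {Red, RedYellow, Flashing, Green, Off}.
Some path from Red reaches a state where EX (walk ∨ ¬waiting) holds.
Red ∈ Sat(EF EX (walk ∨ ¬waiting)).

Satisfied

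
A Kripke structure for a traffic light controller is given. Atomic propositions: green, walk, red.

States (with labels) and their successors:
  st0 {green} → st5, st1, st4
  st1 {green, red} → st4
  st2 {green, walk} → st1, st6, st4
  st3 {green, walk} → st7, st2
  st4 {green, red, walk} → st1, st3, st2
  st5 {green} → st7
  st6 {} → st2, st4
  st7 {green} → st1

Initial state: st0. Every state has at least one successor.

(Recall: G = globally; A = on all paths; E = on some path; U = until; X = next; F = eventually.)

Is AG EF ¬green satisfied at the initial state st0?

Yes

States satisfying EF ¬green: {st0, st1, st2, st3, st4, st5, st6, st7}.
States satisfying AG EF ¬green: {st0, st1, st2, st3, st4, st5, st6, st7}.
Every state reachable from st0 satisfies EF ¬green.
st0 ∈ Sat(AG EF ¬green).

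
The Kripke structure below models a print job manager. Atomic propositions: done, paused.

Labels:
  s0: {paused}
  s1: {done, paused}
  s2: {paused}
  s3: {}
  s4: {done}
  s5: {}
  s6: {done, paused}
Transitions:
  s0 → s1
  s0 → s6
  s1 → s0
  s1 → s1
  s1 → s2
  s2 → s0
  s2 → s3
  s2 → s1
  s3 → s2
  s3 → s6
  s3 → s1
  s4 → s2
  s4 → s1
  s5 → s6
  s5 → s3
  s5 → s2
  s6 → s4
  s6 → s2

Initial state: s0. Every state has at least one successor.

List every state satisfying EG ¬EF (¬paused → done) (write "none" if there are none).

none

States satisfying ¬EF (¬paused → done): ∅.
States satisfying EG ¬EF (¬paused → done): ∅.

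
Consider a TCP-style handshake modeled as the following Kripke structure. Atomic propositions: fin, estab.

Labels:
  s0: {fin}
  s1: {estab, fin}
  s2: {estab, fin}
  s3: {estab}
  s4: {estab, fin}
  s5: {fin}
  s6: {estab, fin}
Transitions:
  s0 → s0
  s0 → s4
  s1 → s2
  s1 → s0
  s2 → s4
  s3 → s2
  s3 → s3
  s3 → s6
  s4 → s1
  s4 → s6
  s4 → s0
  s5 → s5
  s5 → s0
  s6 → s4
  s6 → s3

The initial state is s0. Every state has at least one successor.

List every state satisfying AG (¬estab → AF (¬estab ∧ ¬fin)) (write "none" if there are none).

States satisfying ¬estab → AF (¬estab ∧ ¬fin): {s1, s2, s3, s4, s6}.
States satisfying AG (¬estab → AF (¬estab ∧ ¬fin)): ∅.

none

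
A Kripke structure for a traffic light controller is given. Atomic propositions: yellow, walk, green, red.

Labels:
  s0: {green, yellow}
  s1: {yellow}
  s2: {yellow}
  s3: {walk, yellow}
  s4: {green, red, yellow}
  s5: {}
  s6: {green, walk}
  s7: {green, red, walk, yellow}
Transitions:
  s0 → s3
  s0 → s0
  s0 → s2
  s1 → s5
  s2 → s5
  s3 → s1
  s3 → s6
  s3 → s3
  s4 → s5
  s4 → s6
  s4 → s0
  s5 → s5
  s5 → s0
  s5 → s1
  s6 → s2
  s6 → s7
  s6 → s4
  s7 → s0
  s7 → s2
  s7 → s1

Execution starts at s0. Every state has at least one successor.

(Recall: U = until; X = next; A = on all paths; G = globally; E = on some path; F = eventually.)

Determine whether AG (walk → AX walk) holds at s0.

States satisfying walk → AX walk: {s0, s1, s2, s4, s5}.
States satisfying AG (walk → AX walk): ∅.
s3 is reachable from s0 and violates walk → AX walk, so AG fails at s0.
s0 ∉ Sat(AG (walk → AX walk)).

No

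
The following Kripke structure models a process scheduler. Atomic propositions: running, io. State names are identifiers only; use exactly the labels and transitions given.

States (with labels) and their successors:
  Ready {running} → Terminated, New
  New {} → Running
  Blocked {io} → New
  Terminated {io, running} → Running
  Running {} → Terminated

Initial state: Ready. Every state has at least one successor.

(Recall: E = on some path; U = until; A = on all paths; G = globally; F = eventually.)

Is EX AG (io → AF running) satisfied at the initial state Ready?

Satisfied

States satisfying AG (io → AF running): {Ready, New, Blocked, Terminated, Running}.
States satisfying EX AG (io → AF running): {Ready, New, Blocked, Terminated, Running}.
Ready ∈ Sat(EX AG (io → AF running)).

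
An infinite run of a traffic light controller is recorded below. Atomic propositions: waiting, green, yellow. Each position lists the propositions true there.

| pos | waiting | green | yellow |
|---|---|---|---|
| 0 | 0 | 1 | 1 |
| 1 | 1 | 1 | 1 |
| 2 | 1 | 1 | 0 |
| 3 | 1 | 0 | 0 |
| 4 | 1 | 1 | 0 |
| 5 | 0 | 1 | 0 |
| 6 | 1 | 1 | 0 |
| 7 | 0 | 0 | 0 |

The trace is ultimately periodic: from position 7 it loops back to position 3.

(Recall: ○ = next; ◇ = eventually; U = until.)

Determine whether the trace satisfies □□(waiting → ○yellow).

□(waiting → ○yellow) must hold at every position from 0 onward. It fails at position 0, so □□(waiting → ○yellow) is false.

Does not hold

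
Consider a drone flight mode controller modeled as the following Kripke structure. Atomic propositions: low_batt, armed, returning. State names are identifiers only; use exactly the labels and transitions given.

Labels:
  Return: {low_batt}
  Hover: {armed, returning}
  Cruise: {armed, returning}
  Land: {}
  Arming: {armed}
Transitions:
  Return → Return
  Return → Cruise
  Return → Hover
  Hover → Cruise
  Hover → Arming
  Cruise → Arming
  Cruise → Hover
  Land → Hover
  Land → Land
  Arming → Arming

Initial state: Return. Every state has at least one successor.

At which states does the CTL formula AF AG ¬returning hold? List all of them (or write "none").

{Arming}

States satisfying AG ¬returning: {Arming}.
States satisfying AF AG ¬returning: {Arming}.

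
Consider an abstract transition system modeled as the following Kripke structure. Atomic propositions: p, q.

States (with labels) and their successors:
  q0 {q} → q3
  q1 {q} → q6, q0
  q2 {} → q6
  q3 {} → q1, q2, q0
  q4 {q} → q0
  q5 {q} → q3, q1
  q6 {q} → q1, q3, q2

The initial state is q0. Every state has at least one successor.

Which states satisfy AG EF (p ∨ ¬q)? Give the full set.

States satisfying EF (p ∨ ¬q): {q0, q1, q2, q3, q4, q5, q6}.
States satisfying AG EF (p ∨ ¬q): {q0, q1, q2, q3, q4, q5, q6}.

{q0, q1, q2, q3, q4, q5, q6}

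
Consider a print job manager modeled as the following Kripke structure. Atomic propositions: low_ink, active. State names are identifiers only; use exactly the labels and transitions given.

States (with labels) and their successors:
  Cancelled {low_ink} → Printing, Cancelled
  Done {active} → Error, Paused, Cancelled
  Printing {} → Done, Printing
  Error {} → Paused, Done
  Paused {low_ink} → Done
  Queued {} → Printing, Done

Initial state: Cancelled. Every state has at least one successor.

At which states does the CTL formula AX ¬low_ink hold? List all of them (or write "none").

States satisfying ¬low_ink: {Done, Printing, Error, Queued}.
States satisfying AX ¬low_ink: {Printing, Paused, Queued}.

{Printing, Paused, Queued}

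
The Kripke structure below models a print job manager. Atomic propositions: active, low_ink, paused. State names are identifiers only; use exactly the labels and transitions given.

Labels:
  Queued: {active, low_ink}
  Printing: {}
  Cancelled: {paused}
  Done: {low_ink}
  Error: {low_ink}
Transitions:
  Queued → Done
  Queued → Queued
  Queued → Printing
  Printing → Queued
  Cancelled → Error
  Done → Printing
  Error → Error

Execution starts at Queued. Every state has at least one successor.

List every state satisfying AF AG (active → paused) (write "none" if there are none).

{Cancelled, Error}

States satisfying AG (active → paused): {Cancelled, Error}.
States satisfying AF AG (active → paused): {Cancelled, Error}.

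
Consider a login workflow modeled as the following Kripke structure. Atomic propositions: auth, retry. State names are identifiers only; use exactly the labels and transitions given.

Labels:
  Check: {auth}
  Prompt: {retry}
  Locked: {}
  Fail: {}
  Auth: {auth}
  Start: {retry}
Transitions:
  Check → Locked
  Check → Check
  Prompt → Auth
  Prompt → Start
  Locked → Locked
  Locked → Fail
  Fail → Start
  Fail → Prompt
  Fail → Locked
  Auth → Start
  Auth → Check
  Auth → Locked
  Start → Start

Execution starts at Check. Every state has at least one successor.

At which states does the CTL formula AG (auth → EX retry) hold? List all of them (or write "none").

States satisfying auth → EX retry: {Prompt, Locked, Fail, Auth, Start}.
States satisfying AG (auth → EX retry): {Start}.

{Start}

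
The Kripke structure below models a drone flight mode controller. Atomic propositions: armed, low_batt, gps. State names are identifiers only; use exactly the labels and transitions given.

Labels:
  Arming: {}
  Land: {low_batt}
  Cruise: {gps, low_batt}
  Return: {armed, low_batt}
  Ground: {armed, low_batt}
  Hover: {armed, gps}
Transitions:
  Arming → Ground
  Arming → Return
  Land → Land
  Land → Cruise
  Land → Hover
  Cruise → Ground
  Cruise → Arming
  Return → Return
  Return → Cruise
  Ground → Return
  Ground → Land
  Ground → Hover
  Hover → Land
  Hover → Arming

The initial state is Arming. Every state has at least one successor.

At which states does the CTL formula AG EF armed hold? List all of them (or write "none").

{Arming, Land, Cruise, Return, Ground, Hover}

States satisfying EF armed: {Arming, Land, Cruise, Return, Ground, Hover}.
States satisfying AG EF armed: {Arming, Land, Cruise, Return, Ground, Hover}.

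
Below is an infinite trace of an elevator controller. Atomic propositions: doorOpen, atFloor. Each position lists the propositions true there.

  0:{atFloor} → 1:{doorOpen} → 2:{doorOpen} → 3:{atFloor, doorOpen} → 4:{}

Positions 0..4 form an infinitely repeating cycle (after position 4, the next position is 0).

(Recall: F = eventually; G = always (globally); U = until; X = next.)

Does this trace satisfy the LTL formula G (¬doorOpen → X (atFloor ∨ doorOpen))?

¬doorOpen → X (atFloor ∨ doorOpen) holds at every position 0..4, and those are all positions ever visited, so G (¬doorOpen → X (atFloor ∨ doorOpen)) holds.
Positions where ¬doorOpen holds: 0, 4.
Check X (atFloor ∨ doorOpen) at each: 0→ok, 4→ok.

Satisfied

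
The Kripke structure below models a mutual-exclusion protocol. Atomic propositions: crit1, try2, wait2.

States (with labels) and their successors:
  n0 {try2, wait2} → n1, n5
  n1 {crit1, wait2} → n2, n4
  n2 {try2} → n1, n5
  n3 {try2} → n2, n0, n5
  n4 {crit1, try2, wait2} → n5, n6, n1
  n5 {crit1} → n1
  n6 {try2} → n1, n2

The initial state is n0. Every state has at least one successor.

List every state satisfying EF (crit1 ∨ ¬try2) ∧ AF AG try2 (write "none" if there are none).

States satisfying crit1 ∨ ¬try2: {n1, n4, n5}.
States satisfying EF (crit1 ∨ ¬try2): {n0, n1, n2, n3, n4, n5, n6}.
States satisfying AG try2: ∅.
States satisfying AF AG try2: ∅.
States satisfying EF (crit1 ∨ ¬try2) ∧ AF AG try2: ∅.

none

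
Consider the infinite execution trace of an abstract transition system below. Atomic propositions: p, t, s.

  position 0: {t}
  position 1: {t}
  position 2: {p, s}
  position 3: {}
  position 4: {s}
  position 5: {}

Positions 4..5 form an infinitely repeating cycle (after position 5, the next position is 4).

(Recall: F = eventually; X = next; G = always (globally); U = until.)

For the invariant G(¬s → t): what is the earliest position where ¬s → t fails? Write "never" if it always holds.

Check ¬s → t at each position in order: 0 ✓, 1 ✓, 2 ✓.
At position 3 the labels are {}, so ¬s → t is false there. This is the first violation.

3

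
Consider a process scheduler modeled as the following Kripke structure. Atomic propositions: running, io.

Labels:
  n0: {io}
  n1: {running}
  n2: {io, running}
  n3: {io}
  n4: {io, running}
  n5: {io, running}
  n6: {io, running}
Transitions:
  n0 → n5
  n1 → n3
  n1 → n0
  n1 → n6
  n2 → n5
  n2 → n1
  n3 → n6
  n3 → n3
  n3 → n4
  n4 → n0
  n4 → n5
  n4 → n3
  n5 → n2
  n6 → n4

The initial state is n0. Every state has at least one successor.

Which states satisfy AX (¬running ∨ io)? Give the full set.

States satisfying ¬running ∨ io: {n0, n2, n3, n4, n5, n6}.
States satisfying AX (¬running ∨ io): {n0, n1, n3, n4, n5, n6}.

{n0, n1, n3, n4, n5, n6}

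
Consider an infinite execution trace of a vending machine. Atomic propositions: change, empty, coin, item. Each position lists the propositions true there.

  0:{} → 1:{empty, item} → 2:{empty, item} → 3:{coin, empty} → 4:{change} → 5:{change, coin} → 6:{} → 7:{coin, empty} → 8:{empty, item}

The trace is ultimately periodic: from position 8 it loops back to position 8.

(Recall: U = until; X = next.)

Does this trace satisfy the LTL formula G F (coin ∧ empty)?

No

F (coin ∧ empty) must hold at every position from 0 onward. It fails at position 8, so G F (coin ∧ empty) is false.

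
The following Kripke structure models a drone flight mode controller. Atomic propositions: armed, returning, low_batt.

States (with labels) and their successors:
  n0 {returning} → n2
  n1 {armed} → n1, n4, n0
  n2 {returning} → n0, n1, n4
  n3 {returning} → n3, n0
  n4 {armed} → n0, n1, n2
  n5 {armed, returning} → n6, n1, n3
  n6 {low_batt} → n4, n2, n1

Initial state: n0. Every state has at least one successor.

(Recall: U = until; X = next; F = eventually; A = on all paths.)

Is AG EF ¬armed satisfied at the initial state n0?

Satisfied

States satisfying EF ¬armed: {n0, n1, n2, n3, n4, n5, n6}.
States satisfying AG EF ¬armed: {n0, n1, n2, n3, n4, n5, n6}.
Every state reachable from n0 satisfies EF ¬armed.
n0 ∈ Sat(AG EF ¬armed).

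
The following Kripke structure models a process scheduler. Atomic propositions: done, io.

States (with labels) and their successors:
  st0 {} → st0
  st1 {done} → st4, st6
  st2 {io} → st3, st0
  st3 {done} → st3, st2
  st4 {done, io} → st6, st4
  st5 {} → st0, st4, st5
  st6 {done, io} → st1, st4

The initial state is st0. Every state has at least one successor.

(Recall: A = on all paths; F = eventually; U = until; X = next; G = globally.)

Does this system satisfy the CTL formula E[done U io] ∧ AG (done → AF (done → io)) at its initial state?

States satisfying done: {st1, st3, st4, st6}.
States satisfying io: {st2, st4, st6}.
States satisfying E[done U io]: {st1, st2, st3, st4, st6}.
States satisfying done → AF (done → io): {st0, st1, st2, st4, st5, st6}.
States satisfying AG (done → AF (done → io)): {st0, st1, st4, st5, st6}.
States satisfying E[done U io] ∧ AG (done → AF (done → io)): {st1, st4, st6}.
st0 ∉ Sat(E[done U io] ∧ AG (done → AF (done → io))).

Does not hold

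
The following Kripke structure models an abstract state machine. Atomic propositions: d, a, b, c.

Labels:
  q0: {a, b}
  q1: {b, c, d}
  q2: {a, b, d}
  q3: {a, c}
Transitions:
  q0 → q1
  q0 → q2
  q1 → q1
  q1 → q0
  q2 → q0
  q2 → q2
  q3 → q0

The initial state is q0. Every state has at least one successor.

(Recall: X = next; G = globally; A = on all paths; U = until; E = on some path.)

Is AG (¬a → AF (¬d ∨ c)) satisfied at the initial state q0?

States satisfying ¬a → AF (¬d ∨ c): {q0, q1, q2, q3}.
States satisfying AG (¬a → AF (¬d ∨ c)): {q0, q1, q2, q3}.
Every state reachable from q0 satisfies ¬a → AF (¬d ∨ c).
q0 ∈ Sat(AG (¬a → AF (¬d ∨ c))).

Yes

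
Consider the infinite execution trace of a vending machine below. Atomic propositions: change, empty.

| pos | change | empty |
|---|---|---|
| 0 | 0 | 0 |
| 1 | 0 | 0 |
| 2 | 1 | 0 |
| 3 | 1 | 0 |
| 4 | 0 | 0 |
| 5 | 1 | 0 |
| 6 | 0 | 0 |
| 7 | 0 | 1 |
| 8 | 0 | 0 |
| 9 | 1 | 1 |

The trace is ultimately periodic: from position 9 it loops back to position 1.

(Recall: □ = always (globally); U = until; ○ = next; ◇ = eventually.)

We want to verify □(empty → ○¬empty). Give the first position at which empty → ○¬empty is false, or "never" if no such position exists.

empty → ○¬empty holds at every position 0..9, and those are all the positions the trace ever visits, so the invariant □(empty → ○¬empty) is never violated.

never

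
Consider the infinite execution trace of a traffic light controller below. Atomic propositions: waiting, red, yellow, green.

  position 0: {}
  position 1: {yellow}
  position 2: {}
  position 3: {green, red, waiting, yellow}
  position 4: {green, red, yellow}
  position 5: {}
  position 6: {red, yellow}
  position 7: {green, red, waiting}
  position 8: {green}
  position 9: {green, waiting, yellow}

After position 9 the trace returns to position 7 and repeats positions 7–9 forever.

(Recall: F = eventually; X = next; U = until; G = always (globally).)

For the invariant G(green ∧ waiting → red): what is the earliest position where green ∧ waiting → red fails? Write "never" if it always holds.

Check green ∧ waiting → red at each position in order: 0 ✓, 1 ✓, 2 ✓, 3 ✓, 4 ✓, 5 ✓, 6 ✓, 7 ✓, 8 ✓.
At position 9 the labels are {green, waiting, yellow}, so green ∧ waiting → red is false there. This is the first violation.

9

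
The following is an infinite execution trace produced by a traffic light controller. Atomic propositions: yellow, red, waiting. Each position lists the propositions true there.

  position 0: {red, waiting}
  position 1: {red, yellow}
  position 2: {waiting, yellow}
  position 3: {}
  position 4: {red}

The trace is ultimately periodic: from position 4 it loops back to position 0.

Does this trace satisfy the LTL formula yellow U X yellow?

Yes

Walking from position 0: X yellow first holds at position 0, and yellow holds at every earlier position along the way, so yellow U X yellow holds.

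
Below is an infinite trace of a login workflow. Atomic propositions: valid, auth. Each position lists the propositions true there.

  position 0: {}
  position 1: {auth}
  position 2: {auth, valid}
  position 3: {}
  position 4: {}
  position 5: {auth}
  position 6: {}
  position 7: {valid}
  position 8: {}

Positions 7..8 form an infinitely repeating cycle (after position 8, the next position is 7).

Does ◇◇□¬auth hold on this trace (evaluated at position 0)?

◇□¬auth holds at position 0, which is reachable from 0, so ◇◇□¬auth holds.

Holds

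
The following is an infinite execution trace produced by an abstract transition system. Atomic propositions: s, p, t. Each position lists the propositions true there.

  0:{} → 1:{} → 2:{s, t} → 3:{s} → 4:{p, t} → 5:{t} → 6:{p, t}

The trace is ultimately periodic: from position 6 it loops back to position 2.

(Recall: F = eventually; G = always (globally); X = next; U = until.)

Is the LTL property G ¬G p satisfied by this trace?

¬G p holds at every position 0..6, and those are all positions ever visited, so G ¬G p holds.

Holds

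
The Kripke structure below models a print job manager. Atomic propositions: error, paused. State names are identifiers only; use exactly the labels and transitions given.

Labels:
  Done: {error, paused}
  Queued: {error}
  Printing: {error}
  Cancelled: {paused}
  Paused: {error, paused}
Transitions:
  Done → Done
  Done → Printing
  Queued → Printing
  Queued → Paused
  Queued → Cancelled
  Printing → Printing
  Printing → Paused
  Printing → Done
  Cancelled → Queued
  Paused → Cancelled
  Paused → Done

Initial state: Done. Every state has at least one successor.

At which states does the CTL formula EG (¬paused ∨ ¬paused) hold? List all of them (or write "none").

States satisfying ¬paused ∨ ¬paused: {Queued, Printing}.
States satisfying EG (¬paused ∨ ¬paused): {Queued, Printing}.

{Queued, Printing}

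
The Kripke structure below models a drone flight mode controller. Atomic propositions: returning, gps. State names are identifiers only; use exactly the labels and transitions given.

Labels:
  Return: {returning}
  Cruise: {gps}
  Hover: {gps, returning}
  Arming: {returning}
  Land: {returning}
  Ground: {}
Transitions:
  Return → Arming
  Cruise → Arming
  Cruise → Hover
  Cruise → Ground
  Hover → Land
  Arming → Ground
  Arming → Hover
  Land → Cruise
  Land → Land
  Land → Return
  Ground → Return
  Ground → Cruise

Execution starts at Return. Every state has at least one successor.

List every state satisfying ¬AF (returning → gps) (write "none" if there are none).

{Land}

States satisfying returning → gps: {Cruise, Hover, Ground}.
States satisfying AF (returning → gps): {Return, Cruise, Hover, Arming, Ground}.
States satisfying ¬AF (returning → gps): {Land}.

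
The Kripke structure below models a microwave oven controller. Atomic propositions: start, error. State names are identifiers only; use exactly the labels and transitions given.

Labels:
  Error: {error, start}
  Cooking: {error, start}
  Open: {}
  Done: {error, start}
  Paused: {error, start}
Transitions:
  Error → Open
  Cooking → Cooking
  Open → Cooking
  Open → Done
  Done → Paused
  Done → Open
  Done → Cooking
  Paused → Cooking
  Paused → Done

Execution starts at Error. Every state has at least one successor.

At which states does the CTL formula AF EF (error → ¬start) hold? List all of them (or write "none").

{Error, Open, Done, Paused}

States satisfying EF (error → ¬start): {Error, Open, Done, Paused}.
States satisfying AF EF (error → ¬start): {Error, Open, Done, Paused}.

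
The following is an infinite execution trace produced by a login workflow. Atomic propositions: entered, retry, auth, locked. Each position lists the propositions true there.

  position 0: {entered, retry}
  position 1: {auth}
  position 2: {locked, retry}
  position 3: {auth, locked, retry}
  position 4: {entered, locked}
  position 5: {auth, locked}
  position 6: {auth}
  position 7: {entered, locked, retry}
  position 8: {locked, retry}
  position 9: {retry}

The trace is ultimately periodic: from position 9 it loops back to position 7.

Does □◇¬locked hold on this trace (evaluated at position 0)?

Holds

◇¬locked holds at every position 0..9, and those are all positions ever visited, so □◇¬locked holds.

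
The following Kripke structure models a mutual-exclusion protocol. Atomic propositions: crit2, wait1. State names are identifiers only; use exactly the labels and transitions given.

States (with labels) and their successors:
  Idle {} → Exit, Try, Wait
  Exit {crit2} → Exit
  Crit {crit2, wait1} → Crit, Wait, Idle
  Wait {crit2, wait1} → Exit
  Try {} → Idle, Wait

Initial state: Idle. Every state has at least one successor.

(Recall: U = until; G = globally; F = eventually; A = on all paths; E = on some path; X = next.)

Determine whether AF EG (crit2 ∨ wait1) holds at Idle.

States satisfying EG (crit2 ∨ wait1): {Exit, Crit, Wait}.
States satisfying AF EG (crit2 ∨ wait1): {Exit, Crit, Wait}.
There is a path from Idle along which EG (crit2 ∨ wait1) never holds.
Idle ∉ Sat(AF EG (crit2 ∨ wait1)).

Does not hold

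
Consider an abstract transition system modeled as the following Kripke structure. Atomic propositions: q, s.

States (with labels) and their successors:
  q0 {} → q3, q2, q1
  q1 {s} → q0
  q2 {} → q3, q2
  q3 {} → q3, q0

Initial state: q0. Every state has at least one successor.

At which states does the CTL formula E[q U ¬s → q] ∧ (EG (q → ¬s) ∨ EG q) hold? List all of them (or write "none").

{q1}

States satisfying q: ∅.
States satisfying ¬s → q: {q1}.
States satisfying E[q U ¬s → q]: {q1}.
States satisfying q → ¬s: {q0, q1, q2, q3}.
States satisfying EG (q → ¬s): {q0, q1, q2, q3}.
States satisfying EG q: ∅.
States satisfying EG (q → ¬s) ∨ EG q: {q0, q1, q2, q3}.
States satisfying E[q U ¬s → q] ∧ (EG (q → ¬s) ∨ EG q): {q1}.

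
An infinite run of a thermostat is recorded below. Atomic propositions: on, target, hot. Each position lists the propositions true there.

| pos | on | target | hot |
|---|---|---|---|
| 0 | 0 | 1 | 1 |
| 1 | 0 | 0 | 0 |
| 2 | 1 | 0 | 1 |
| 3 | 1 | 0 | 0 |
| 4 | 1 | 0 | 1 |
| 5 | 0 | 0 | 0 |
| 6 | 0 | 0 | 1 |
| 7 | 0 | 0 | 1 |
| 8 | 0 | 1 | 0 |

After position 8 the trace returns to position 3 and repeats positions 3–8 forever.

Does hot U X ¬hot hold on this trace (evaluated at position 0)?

Walking from position 0: X ¬hot first holds at position 0, and hot holds at every earlier position along the way, so hot U X ¬hot holds.

Yes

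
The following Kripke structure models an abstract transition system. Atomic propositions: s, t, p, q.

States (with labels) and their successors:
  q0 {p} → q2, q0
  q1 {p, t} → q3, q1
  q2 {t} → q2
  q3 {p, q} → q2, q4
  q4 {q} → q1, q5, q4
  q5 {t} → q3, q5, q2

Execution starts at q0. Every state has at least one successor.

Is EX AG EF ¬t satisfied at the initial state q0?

States satisfying AG EF ¬t: ∅.
States satisfying EX AG EF ¬t: ∅.
No suitable path/successor from q0 witnesses the formula.
q0 ∉ Sat(EX AG EF ¬t).

No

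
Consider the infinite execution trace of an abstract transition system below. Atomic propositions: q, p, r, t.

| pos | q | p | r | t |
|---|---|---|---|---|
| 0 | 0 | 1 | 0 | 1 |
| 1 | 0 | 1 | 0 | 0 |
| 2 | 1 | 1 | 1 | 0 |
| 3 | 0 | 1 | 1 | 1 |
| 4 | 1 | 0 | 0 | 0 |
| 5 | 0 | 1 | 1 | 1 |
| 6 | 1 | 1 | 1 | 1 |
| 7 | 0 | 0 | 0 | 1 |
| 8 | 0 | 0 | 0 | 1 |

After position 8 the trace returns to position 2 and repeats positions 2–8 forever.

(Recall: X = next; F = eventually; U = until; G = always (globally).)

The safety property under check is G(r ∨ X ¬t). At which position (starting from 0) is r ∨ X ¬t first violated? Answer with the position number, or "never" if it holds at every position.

Check r ∨ X ¬t at each position in order: 0 ✓, 1 ✓, 2 ✓, 3 ✓.
At position 4 the labels are {q} and the next position 5 has {p, r, t}, so r ∨ X ¬t is false there. This is the first violation.

4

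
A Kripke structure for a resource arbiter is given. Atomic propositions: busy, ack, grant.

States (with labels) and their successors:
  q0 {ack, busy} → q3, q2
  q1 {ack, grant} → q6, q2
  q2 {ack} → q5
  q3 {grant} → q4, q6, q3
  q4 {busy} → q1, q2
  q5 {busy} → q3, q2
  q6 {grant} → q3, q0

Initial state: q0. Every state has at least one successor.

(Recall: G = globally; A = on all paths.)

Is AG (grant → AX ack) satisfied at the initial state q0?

No

States satisfying grant → AX ack: {q0, q2, q4, q5}.
States satisfying AG (grant → AX ack): ∅.
q1 is reachable from q0 and violates grant → AX ack, so AG fails at q0.
q0 ∉ Sat(AG (grant → AX ack)).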